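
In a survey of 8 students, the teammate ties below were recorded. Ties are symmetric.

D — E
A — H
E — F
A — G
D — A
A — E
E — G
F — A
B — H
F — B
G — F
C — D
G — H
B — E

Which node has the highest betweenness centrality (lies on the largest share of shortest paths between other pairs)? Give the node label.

D

Unnormalized betweenness of each node: A:14/3, B:2/3, C:0, D:6, E:14/3, F:2/3, G:2/3, H:2/3.
D has the largest value, 6, making it the main broker — the node through which the most shortest paths run.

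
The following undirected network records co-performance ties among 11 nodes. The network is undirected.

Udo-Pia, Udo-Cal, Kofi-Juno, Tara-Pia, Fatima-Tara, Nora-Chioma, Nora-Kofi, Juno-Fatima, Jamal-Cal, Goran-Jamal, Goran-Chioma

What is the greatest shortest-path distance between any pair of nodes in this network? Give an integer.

Eccentricity of each node (its greatest distance to any other): Cal:5, Chioma:5, Fatima:5, Goran:5, Jamal:5, Juno:5, Kofi:5, Nora:5, Pia:5, Tara:5, Udo:5.
The maximum eccentricity is 5, realized for instance by the pair Jamal–Juno via Jamal – Goran – Chioma – Nora – Kofi – Juno. So the diameter is 5.

5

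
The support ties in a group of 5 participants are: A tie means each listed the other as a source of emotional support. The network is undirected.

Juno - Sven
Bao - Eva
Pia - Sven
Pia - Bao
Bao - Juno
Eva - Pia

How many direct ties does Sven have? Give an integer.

2

Sven is directly tied to Juno and Pia. That is 2 neighbors, so the degree of Sven is 2.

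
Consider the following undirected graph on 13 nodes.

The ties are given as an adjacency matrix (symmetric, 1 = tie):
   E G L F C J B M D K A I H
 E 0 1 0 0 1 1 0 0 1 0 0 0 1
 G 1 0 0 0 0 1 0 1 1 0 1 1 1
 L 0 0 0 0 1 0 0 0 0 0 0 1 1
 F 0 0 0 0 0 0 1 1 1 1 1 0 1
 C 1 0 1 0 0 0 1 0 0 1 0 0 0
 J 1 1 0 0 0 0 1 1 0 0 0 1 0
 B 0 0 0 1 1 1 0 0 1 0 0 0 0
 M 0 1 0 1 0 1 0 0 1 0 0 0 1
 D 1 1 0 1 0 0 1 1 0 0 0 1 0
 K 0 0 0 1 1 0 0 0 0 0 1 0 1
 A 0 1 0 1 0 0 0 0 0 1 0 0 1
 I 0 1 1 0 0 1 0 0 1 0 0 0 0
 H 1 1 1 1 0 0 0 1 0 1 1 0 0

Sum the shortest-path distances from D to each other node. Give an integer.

Distances from D: A:2, B:1, C:2, E:1, F:1, G:1, H:2, I:1, J:2, K:2, L:2, M:1.
Sum = 2 + 1 + 2 + 1 + 1 + 1 + 2 + 1 + 2 + 2 + 2 + 1 = 18.

18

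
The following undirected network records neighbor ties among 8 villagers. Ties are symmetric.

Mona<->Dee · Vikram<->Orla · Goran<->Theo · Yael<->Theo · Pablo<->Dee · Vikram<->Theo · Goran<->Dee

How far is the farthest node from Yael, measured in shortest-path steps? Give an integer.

4

Distances from Yael: Dee:3, Goran:2, Mona:4, Orla:3, Pablo:4, Theo:1, Vikram:2.
The largest is 4 (to Mona and Pablo), so the eccentricity of Yael is 4.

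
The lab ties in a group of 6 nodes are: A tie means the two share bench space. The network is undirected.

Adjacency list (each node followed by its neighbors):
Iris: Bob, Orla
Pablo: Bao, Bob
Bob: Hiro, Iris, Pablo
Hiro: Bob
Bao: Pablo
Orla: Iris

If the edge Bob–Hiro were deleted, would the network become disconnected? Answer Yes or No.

Yes

Without the Bob–Hiro edge there is no alternate route between Bob and Hiro, so the network disconnects. It is a bridge.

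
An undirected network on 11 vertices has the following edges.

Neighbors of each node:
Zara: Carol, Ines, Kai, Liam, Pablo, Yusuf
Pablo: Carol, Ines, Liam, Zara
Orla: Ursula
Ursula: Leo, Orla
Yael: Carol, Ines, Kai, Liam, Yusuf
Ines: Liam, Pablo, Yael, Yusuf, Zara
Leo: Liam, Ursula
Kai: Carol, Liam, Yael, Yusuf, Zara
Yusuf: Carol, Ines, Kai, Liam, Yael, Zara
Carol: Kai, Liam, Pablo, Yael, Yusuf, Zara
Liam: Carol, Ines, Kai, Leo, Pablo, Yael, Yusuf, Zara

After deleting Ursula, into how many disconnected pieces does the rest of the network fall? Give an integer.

2

Without Ursula, the remaining ties split the others into: {Carol, Ines, Kai, Leo, Liam, Pablo, Yael, Yusuf, Zara}; {Orla}.
That's 2 separate components.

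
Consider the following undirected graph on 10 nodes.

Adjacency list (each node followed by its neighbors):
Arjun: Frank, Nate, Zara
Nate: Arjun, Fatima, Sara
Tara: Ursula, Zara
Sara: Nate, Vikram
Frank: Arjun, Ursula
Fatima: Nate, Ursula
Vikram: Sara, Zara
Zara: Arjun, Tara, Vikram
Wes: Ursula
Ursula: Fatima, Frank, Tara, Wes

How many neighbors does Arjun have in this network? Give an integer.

Arjun is directly tied to Frank, Nate, and Zara. That is 3 neighbors, so the degree of Arjun is 3.

3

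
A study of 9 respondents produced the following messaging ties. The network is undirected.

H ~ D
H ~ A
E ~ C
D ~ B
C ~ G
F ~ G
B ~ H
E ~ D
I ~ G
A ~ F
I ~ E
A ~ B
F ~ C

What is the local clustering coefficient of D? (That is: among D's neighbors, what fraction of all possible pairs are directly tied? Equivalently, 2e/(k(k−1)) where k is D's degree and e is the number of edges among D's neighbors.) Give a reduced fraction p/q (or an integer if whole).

D's neighbors: B, E, and H (k = 3).
Possible neighbor pairs: C(3,2) = 3. Edges among them: B–H → e = 1.
Clustering(D) = 1/3.

1/3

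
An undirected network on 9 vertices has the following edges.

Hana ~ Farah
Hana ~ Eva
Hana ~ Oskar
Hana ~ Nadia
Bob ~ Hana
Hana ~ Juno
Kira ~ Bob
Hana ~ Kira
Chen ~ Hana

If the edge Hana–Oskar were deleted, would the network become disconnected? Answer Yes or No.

Without the Hana–Oskar edge there is no alternate route between Hana and Oskar, so the network disconnects. It is a bridge.

Yes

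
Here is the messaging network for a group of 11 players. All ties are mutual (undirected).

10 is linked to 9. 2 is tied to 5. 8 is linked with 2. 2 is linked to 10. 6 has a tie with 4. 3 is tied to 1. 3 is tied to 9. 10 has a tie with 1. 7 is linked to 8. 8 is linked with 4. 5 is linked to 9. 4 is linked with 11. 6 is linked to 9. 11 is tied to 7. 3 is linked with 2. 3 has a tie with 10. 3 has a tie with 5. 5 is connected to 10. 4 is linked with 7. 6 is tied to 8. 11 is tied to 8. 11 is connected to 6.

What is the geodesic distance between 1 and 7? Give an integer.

One shortest route is 1 – 3 – 2 – 8 – 7, which uses 4 edges, and at distance 3 from 1 we only reach {6, 8}, which does not include 7. So d(1,7) = 4.

4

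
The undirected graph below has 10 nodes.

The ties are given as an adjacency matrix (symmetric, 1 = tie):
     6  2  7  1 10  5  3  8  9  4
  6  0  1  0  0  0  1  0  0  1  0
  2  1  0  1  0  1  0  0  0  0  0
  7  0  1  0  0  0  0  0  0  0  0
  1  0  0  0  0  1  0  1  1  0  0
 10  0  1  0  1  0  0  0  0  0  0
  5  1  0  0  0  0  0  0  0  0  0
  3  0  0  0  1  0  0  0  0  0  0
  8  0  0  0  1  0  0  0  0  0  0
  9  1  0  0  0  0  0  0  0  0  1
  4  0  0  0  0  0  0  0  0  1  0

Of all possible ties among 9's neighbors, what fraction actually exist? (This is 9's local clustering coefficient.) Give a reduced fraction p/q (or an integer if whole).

9's neighbors: 4 and 6 (k = 2).
Possible neighbor pairs: C(2,2) = 1. Edges among them: none → e = 0.
Clustering(9) = 0/1.

0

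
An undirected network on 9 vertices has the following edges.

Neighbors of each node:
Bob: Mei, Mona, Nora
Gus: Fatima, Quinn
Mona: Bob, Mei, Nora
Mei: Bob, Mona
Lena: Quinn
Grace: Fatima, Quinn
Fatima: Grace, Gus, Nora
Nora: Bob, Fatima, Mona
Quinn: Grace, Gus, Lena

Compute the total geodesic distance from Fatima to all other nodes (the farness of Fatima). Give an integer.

Distances from Fatima: Bob:2, Grace:1, Gus:1, Lena:3, Mei:3, Mona:2, Nora:1, Quinn:2.
Sum = 2 + 1 + 1 + 3 + 3 + 2 + 1 + 2 = 15.

15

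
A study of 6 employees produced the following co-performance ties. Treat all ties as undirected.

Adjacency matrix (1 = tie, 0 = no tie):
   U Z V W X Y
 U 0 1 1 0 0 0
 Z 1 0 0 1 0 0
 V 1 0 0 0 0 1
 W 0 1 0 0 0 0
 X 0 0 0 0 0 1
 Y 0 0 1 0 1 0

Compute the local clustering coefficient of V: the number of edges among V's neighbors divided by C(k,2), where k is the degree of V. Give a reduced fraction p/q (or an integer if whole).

V's neighbors: U and Y (k = 2).
Possible neighbor pairs: C(2,2) = 1. Edges among them: none → e = 0.
Clustering(V) = 0/1.

0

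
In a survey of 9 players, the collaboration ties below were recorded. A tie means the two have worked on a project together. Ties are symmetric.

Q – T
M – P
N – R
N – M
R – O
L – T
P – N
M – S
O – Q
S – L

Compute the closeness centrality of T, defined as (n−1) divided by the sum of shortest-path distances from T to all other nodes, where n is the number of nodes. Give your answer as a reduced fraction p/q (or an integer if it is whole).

Distances from T: L:1, M:3, N:4, O:2, P:4, Q:1, R:3, S:2. Sum = 20.
n = 9, so closeness = 8/20 = 2/5.

2/5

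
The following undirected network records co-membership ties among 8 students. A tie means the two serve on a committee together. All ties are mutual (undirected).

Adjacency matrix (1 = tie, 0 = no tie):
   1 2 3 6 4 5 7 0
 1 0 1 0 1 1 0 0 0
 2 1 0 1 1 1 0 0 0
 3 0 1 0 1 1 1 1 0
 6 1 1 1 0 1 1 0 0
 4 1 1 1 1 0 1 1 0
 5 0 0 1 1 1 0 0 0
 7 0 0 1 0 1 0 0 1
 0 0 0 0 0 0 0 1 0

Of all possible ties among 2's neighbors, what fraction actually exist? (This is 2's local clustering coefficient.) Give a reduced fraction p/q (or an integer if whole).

2's neighbors: 1, 3, 4, and 6 (k = 4).
Possible neighbor pairs: C(4,2) = 6. Edges among them: 1–4, 1–6, 3–4, 3–6, 4–6 → e = 5.
Clustering(2) = 5/6.

5/6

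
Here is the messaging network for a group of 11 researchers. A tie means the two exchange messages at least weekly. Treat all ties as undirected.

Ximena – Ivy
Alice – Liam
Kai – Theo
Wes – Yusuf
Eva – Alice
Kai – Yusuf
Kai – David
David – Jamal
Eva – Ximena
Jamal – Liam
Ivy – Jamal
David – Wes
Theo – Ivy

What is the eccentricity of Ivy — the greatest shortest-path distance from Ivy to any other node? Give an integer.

Distances from Ivy: Alice:3, David:2, Eva:2, Jamal:1, Kai:2, Liam:2, Theo:1, Wes:3, Ximena:1, Yusuf:3.
The largest is 3 (to Yusuf, Alice, and Wes), so the eccentricity of Ivy is 3.

3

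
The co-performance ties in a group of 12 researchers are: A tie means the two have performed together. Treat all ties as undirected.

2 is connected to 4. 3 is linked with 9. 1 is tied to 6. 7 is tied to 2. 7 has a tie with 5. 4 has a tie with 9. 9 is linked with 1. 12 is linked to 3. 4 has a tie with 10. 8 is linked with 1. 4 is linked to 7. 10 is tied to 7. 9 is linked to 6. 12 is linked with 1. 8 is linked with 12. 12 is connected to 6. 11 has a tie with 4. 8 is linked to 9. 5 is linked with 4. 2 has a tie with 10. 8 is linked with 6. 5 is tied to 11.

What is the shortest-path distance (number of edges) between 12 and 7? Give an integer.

4

One shortest route is 12 – 3 – 9 – 4 – 7, which uses 4 edges, and at distance 3 from 12 we only reach {4}, which does not include 7. So d(12,7) = 4.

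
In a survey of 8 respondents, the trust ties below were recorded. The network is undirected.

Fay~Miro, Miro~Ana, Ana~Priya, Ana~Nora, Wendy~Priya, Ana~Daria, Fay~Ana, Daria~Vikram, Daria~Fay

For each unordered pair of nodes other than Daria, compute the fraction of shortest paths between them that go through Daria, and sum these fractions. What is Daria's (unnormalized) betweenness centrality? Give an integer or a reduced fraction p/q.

6

Pairs whose geodesics pass through Daria — Priya–Vikram: 1; Wendy–Vikram: 1; Vikram–Fay: 1; Vikram–Miro: 2/2; Vikram–Ana: 1; Vikram–Nora: 1.
All other pairs contribute 0.
Summing the contributions gives betweenness(Daria) = 6.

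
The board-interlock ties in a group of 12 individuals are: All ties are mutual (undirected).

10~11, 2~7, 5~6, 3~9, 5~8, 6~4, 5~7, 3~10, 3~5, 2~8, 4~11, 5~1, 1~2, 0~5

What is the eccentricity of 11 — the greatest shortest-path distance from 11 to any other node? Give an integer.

5

Distances from 11: 0:4, 1:4, 2:5, 3:2, 4:1, 5:3, 6:2, 7:4, 8:4, 9:3, 10:1.
The largest is 5 (to 2), so the eccentricity of 11 is 5.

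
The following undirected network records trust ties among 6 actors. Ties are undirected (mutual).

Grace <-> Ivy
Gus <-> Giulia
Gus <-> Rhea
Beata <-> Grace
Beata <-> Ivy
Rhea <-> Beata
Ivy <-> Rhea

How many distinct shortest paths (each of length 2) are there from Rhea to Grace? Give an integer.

The shortest distance is 2. The length-2 paths are: Rhea–Ivy–Grace; Rhea–Beata–Grace.
That gives 2 distinct shortest paths.

2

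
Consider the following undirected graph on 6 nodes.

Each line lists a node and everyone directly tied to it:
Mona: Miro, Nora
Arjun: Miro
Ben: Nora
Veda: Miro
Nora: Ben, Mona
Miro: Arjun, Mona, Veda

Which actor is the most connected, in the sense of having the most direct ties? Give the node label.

Degrees — Arjun:1, Ben:1, Miro:3, Mona:2, Nora:2, Veda:1.
The maximum is 3, attained only by Miro.

Miro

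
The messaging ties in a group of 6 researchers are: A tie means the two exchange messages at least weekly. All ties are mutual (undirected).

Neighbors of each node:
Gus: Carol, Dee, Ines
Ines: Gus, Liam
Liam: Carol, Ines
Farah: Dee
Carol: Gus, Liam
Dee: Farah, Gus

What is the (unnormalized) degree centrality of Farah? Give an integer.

Farah is directly tied to Dee. That is 1 neighbor, so the degree of Farah is 1.

1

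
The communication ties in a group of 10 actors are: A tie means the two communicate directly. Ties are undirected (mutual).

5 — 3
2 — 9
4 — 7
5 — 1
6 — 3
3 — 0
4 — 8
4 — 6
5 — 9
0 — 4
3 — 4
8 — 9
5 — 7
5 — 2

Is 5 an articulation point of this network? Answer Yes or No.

Yes

Removing 5 leaves {0, 2, 3, 4, 6, 7, 8, and 9} with no path to {1}, so the network splits into 2 components. 5 is a cut vertex.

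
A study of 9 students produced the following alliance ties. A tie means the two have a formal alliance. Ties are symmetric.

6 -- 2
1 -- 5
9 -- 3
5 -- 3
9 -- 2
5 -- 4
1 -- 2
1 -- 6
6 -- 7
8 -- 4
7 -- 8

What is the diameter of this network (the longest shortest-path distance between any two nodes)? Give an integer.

4

Eccentricity of each node (its greatest distance to any other): 1:3, 2:3, 3:4, 4:3, 5:3, 6:3, 7:4, 8:4, 9:4.
The maximum eccentricity is 4, realized for instance by the pair 9–8 via 9 – 2 – 6 – 7 – 8. So the diameter is 4.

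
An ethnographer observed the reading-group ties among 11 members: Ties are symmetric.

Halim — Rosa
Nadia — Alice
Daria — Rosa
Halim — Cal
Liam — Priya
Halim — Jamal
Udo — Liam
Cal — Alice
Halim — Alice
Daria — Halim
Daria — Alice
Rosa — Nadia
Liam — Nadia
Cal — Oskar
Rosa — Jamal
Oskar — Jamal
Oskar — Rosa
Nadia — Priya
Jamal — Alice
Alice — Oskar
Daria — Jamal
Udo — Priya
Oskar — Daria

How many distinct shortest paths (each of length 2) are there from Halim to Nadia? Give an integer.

2

The shortest distance is 2. The length-2 paths are: Halim–Alice–Nadia; Halim–Rosa–Nadia.
That gives 2 distinct shortest paths.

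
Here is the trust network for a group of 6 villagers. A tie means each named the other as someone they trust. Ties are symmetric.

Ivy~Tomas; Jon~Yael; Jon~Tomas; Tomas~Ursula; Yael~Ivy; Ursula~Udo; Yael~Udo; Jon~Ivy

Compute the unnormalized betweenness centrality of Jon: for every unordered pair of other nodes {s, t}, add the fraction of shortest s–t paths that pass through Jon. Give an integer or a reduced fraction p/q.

Pairs whose geodesics pass through Jon — Yael–Tomas: 1/2.
All other pairs contribute 0.
Summing the contributions gives betweenness(Jon) = 1/2.

1/2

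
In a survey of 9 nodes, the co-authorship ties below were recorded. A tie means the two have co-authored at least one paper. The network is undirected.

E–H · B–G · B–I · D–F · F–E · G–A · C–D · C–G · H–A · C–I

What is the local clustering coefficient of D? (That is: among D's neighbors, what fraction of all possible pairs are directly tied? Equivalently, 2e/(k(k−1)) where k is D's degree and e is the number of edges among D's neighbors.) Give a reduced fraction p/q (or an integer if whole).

D's neighbors: C and F (k = 2).
Possible neighbor pairs: C(2,2) = 1. Edges among them: none → e = 0.
Clustering(D) = 0/1.

0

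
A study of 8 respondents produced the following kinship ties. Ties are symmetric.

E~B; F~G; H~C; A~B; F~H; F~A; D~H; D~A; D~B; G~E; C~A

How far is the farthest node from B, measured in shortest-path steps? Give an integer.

2

Distances from B: A:1, C:2, D:1, E:1, F:2, G:2, H:2.
The largest is 2 (to H, C, F, and G), so the eccentricity of B is 2.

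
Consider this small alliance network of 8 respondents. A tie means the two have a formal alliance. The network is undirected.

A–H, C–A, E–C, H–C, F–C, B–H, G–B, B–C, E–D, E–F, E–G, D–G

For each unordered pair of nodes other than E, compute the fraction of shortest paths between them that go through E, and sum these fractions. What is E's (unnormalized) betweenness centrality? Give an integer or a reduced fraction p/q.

16/3

Pairs whose geodesics pass through E — G–F: 1; G–C: 1/2; G–A: 1/3; D–F: 1; D–C: 1; D–A: 1; D–H: 1/2.
All other pairs contribute 0.
Summing the contributions gives betweenness(E) = 16/3.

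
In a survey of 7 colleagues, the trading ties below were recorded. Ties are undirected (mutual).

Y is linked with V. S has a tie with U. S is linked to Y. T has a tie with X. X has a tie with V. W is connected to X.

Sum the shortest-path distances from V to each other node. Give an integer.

Distances from V: S:2, T:2, U:3, W:2, X:1, Y:1.
Sum = 2 + 2 + 3 + 2 + 1 + 1 = 11.

11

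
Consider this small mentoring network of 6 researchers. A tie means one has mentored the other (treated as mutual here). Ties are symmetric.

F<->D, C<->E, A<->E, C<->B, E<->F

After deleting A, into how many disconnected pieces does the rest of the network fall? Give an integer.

A's neighbors (E) remain reachable from one another through other ties, so the rest of the network stays in one piece.

1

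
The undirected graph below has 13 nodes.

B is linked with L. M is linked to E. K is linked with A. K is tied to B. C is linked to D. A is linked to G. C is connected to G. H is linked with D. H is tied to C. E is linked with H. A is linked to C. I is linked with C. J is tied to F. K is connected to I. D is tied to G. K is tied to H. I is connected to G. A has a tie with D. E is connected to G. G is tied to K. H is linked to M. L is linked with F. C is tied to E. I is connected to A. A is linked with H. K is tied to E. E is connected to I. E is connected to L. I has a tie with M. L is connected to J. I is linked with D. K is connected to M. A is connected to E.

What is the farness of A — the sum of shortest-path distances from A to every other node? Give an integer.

Distances from A: B:2, C:1, D:1, E:1, F:3, G:1, H:1, I:1, J:3, K:1, L:2, M:2.
Sum = 2 + 1 + 1 + 1 + 3 + 1 + 1 + 1 + 3 + 1 + 2 + 2 = 19.

19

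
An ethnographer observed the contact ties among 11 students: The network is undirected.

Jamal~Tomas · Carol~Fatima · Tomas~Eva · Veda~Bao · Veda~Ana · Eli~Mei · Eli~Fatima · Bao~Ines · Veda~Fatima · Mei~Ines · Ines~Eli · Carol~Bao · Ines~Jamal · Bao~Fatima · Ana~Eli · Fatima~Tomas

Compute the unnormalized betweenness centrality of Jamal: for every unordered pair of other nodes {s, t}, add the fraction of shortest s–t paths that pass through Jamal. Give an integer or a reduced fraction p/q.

3

Pairs whose geodesics pass through Jamal — Ines–Tomas: 1; Ines–Eva: 1; Mei–Tomas: 1/2; Mei–Eva: 1/2.
All other pairs contribute 0.
Summing the contributions gives betweenness(Jamal) = 3.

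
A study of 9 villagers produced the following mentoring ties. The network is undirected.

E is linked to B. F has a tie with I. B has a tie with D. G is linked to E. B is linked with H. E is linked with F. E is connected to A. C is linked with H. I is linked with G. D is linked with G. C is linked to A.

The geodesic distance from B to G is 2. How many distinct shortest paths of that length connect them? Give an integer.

The shortest distance is 2. The length-2 paths are: B–E–G; B–D–G.
That gives 2 distinct shortest paths.

2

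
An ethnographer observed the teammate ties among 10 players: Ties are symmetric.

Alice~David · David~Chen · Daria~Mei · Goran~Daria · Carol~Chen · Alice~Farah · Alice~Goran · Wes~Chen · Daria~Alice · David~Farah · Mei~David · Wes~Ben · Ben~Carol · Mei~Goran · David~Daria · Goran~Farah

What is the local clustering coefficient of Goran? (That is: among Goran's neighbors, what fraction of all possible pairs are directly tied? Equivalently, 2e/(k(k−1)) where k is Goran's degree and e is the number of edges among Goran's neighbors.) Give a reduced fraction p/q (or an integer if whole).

Goran's neighbors: Alice, Daria, Farah, and Mei (k = 4).
Possible neighbor pairs: C(4,2) = 6. Edges among them: Alice–Daria, Alice–Farah, Daria–Mei → e = 3.
Clustering(Goran) = 3/6 = 1/2.

1/2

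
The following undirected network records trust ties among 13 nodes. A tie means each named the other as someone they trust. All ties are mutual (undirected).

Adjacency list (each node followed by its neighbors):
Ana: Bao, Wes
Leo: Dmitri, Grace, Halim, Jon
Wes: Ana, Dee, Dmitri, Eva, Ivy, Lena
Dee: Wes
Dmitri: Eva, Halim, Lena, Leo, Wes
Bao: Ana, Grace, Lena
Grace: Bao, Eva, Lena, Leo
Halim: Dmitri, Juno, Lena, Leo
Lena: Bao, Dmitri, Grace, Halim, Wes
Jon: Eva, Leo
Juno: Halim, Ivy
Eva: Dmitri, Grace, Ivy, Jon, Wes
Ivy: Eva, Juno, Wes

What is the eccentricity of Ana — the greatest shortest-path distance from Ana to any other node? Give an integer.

Distances from Ana: Bao:1, Dee:2, Dmitri:2, Eva:2, Grace:2, Halim:3, Ivy:2, Jon:3, Juno:3, Lena:2, Leo:3, Wes:1.
The largest is 3 (to Jon, Juno, Halim, and Leo), so the eccentricity of Ana is 3.

3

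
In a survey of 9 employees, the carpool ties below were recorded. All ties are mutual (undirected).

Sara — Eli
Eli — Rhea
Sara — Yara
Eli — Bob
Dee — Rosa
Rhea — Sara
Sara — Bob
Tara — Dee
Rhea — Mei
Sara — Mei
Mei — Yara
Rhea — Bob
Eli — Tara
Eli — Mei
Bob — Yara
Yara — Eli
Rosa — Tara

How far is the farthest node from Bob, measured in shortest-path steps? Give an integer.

Distances from Bob: Dee:3, Eli:1, Mei:2, Rhea:1, Rosa:3, Sara:1, Tara:2, Yara:1.
The largest is 3 (to Rosa and Dee), so the eccentricity of Bob is 3.

3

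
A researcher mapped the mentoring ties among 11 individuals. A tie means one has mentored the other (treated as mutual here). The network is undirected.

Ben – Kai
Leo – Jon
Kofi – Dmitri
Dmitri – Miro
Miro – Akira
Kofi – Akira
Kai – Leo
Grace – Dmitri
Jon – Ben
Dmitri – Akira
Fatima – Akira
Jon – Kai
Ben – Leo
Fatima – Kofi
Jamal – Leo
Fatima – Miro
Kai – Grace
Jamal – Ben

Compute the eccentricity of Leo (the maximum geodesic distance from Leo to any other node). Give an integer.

5

Distances from Leo: Akira:4, Ben:1, Dmitri:3, Fatima:5, Grace:2, Jamal:1, Jon:1, Kai:1, Kofi:4, Miro:4.
The largest is 5 (to Fatima), so the eccentricity of Leo is 5.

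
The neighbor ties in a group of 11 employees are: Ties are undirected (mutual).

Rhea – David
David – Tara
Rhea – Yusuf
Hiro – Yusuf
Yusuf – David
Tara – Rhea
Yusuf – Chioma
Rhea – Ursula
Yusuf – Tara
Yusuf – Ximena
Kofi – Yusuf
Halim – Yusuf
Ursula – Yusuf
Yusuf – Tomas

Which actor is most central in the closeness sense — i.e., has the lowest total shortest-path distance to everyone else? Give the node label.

Farness (sum of distances to all others) for each node — Chioma:19, David:17, Halim:19, Hiro:19, Kofi:19, Rhea:16, Tara:17, Tomas:19, Ursula:18, Ximena:19, Yusuf:10.
The smallest farness is 10, for Yusuf, so Yusuf has the highest closeness.

Yusuf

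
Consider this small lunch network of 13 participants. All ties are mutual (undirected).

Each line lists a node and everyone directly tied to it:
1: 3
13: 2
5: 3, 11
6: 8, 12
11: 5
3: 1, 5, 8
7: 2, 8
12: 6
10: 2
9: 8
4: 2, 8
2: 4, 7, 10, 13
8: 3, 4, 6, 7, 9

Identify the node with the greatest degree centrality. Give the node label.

Degrees — 1:1, 2:4, 3:3, 4:2, 5:2, 6:2, 7:2, 8:5, 9:1, 10:1, 11:1, 12:1, 13:1.
The maximum is 5, attained only by 8.

8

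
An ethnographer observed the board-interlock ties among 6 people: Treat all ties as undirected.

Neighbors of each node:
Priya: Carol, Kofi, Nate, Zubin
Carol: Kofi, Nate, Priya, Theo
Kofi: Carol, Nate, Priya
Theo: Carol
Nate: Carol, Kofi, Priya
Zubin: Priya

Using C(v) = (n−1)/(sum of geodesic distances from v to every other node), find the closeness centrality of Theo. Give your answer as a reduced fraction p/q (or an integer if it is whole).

Distances from Theo: Carol:1, Kofi:2, Nate:2, Priya:2, Zubin:3. Sum = 10.
n = 6, so closeness = 5/10 = 1/2.

1/2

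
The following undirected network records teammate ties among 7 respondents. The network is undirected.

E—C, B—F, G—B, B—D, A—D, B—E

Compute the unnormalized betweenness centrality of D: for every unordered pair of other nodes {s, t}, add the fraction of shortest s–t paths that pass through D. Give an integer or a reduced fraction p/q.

Pairs whose geodesics pass through D — E–A: 1; A–F: 1; A–G: 1; A–C: 1; A–B: 1.
All other pairs contribute 0.
Summing the contributions gives betweenness(D) = 5.

5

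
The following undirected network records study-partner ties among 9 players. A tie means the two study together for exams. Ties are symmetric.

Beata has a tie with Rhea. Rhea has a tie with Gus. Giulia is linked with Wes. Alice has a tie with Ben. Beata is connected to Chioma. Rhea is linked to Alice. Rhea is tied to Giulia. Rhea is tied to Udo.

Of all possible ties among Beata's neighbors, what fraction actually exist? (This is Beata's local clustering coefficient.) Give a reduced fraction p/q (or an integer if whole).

0

Beata's neighbors: Chioma and Rhea (k = 2).
Possible neighbor pairs: C(2,2) = 1. Edges among them: none → e = 0.
Clustering(Beata) = 0/1.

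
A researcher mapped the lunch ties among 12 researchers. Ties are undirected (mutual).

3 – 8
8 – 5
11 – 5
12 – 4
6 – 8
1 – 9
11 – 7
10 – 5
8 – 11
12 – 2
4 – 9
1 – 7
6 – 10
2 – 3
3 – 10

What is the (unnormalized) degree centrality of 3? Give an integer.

3 is directly tied to 2, 8, and 10. That is 3 neighbors, so the degree of 3 is 3.

3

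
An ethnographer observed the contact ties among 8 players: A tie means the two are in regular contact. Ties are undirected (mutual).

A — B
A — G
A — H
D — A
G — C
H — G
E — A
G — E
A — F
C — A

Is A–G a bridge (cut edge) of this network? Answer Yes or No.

No

Even without that edge, A still reaches G via A – H – G, so the network stays connected. Not a bridge.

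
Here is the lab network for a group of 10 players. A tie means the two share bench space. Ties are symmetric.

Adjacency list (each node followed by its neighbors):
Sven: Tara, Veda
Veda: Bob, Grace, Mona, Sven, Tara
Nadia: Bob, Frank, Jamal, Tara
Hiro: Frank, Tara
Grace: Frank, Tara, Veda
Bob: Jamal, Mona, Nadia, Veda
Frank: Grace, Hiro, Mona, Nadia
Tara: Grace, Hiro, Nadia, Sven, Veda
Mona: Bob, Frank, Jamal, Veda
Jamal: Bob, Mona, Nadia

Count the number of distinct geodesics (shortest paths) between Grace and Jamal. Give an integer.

5

The shortest distance is 3. The length-3 paths are: Grace–Frank–Mona–Jamal; Grace–Veda–Mona–Jamal; Grace–Veda–Bob–Jamal; Grace–Frank–Nadia–Jamal; Grace–Tara–Nadia–Jamal.
That gives 5 distinct shortest paths.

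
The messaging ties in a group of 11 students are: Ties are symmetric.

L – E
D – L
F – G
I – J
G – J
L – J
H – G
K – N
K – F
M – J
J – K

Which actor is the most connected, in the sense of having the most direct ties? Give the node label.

J

Degrees — D:1, E:1, F:2, G:3, H:1, I:1, J:5, K:3, L:3, M:1, N:1.
The maximum is 5, attained only by J.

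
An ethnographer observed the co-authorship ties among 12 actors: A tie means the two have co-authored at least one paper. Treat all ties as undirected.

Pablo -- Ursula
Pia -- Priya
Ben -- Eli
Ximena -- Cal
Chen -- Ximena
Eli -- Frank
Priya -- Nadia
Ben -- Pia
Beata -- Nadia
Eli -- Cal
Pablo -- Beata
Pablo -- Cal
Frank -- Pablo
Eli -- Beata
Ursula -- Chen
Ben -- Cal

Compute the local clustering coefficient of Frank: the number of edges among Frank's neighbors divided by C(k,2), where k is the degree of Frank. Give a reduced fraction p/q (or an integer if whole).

Frank's neighbors: Eli and Pablo (k = 2).
Possible neighbor pairs: C(2,2) = 1. Edges among them: none → e = 0.
Clustering(Frank) = 0/1.

0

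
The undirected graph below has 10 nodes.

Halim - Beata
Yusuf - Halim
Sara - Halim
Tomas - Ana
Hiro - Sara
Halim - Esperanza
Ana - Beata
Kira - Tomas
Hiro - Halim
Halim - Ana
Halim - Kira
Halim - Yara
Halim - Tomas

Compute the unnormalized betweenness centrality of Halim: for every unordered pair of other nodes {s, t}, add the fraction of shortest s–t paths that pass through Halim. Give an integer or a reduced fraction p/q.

31

Pairs whose geodesics pass through Halim — Tomas–Sara: 1; Tomas–Hiro: 1; Tomas–Yara: 1; Tomas–Beata: 1/2; Tomas–Esperanza: 1; Tomas–Yusuf: 1; Sara–Kira: 1; Sara–Yara: 1; Sara–Beata: 1; Sara–Esperanza: 1; Sara–Yusuf: 1; Sara–Ana: 1; Hiro–Kira: 1; Hiro–Yara: 1 … (+18 more pairs).
All other pairs contribute 0.
Summing the contributions gives betweenness(Halim) = 31.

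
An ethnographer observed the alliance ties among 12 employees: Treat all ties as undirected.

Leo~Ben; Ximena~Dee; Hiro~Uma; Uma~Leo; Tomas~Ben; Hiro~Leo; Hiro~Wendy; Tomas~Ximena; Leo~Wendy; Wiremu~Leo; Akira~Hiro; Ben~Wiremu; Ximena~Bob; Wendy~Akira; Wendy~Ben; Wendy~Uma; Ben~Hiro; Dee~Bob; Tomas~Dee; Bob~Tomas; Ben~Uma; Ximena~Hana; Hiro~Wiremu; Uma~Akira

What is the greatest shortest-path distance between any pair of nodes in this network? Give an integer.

Eccentricity of each node (its greatest distance to any other): Akira:5, Ben:3, Bob:4, Dee:4, Hana:5, Hiro:4, Leo:4, Tomas:3, Uma:4, Wendy:4, Wiremu:4, Ximena:4.
The maximum eccentricity is 5, realized for instance by the pair Akira–Hana via Akira – Uma – Ben – Tomas – Ximena – Hana. So the diameter is 5.

5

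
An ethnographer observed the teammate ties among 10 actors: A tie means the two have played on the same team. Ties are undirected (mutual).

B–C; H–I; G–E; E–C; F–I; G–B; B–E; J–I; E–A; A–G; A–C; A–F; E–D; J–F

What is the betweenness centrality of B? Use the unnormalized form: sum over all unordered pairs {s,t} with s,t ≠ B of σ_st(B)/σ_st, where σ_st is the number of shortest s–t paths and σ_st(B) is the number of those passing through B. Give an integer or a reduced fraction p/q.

1/3

Pairs whose geodesics pass through B — C–G: 1/3.
All other pairs contribute 0.
Summing the contributions gives betweenness(B) = 1/3.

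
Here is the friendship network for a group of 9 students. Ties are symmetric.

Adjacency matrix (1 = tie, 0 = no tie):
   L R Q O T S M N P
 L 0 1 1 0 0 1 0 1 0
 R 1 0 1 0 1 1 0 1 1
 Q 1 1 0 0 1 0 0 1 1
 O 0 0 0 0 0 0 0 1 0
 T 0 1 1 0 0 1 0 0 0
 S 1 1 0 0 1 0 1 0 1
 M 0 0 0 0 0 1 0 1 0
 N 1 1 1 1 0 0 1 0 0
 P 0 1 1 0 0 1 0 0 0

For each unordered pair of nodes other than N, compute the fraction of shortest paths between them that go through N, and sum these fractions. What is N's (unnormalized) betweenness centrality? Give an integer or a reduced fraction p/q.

Pairs whose geodesics pass through N — L–O: 1; L–M: 1/2; R–O: 1; R–M: 1/2; Q–O: 1; Q–M: 1; O–T: 2/2; O–S: 3/3; O–M: 1; O–P: 2/2.
All other pairs contribute 0.
Summing the contributions gives betweenness(N) = 9.

9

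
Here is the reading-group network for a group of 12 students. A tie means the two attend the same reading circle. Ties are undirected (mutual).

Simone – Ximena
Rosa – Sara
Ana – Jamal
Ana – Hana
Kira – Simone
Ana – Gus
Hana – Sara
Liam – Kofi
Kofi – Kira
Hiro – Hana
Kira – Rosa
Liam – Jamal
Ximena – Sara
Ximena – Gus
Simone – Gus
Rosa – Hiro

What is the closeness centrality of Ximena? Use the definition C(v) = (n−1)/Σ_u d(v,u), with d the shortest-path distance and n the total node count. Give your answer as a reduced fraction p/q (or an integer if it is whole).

11/24

Distances from Ximena: Ana:2, Gus:1, Hana:2, Hiro:3, Jamal:3, Kira:2, Kofi:3, Liam:4, Rosa:2, Sara:1, Simone:1. Sum = 24.
n = 12, so closeness = 11/24.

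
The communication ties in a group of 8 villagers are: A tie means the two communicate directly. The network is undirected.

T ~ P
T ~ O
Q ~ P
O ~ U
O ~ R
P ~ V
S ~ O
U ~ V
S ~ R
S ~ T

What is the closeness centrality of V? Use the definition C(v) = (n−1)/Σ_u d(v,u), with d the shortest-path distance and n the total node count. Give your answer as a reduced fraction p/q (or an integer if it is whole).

Distances from V: O:2, P:1, Q:2, R:3, S:3, T:2, U:1. Sum = 14.
n = 8, so closeness = 7/14 = 1/2.

1/2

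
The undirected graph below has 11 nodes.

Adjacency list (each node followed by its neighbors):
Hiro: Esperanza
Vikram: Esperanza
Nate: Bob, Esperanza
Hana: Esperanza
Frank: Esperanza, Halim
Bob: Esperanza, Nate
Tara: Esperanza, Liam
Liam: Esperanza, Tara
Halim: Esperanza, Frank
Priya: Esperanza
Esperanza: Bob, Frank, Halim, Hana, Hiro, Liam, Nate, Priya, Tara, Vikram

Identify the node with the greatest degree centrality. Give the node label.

Esperanza

Degrees — Bob:2, Esperanza:10, Frank:2, Halim:2, Hana:1, Hiro:1, Liam:2, Nate:2, Priya:1, Tara:2, Vikram:1.
The maximum is 10, attained only by Esperanza.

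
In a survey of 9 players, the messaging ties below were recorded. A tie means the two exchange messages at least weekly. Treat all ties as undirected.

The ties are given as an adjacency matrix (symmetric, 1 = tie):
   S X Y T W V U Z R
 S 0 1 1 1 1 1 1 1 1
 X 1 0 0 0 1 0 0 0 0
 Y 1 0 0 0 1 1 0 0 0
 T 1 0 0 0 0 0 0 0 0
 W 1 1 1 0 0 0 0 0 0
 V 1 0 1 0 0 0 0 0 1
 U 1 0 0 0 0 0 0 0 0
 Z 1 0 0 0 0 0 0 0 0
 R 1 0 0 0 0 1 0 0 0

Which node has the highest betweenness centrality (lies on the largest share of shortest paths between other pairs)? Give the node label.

S

Unnormalized betweenness of each node: R:0, S:45/2, T:0, U:0, V:1/2, W:1/2, X:0, Y:1/2, Z:0.
S has the largest value, 45/2, making it the main broker — the node through which the most shortest paths run.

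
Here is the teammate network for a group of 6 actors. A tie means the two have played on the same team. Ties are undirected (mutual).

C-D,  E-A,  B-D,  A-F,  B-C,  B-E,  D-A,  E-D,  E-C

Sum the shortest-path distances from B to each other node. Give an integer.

8

Distances from B: A:2, C:1, D:1, E:1, F:3.
Sum = 2 + 1 + 1 + 1 + 3 = 8.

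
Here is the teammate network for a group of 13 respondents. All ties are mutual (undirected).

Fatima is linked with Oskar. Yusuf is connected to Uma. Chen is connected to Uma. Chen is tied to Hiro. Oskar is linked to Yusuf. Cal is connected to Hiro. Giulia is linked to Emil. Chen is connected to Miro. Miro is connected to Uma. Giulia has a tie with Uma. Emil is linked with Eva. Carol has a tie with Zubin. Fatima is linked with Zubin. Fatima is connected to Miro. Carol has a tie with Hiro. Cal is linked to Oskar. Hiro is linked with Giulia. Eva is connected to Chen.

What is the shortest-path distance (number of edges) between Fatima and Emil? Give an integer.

One shortest route is Fatima – Miro – Uma – Giulia – Emil, which uses 4 edges, and at distance 3 from Fatima we only reach {Eva, Giulia, Hiro}, which does not include Emil. So d(Fatima,Emil) = 4.

4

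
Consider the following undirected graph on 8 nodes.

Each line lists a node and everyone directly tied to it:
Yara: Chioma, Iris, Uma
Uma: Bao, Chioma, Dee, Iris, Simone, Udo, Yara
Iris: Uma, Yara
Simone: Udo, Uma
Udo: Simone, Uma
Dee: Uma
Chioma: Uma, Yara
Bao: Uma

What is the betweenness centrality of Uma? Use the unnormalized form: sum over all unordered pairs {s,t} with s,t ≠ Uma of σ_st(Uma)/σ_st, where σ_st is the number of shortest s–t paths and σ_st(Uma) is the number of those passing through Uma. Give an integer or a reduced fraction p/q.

35/2

Pairs whose geodesics pass through Uma — Iris–Udo: 1; Iris–Simone: 1; Iris–Chioma: 1/2; Iris–Dee: 1; Iris–Bao: 1; Udo–Chioma: 1; Udo–Dee: 1; Udo–Yara: 1; Udo–Bao: 1; Simone–Chioma: 1; Simone–Dee: 1; Simone–Yara: 1; Simone–Bao: 1; Chioma–Dee: 1 … (+4 more pairs).
All other pairs contribute 0.
Summing the contributions gives betweenness(Uma) = 35/2.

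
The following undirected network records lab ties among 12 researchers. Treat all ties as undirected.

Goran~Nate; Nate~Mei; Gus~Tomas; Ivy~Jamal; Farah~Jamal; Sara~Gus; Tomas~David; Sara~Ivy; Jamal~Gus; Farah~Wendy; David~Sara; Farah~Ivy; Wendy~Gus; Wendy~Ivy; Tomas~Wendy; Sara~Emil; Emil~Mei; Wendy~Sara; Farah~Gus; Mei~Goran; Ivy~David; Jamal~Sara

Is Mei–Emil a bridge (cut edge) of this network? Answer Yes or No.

Yes

Without the Mei–Emil edge there is no alternate route between Mei and Emil, so the network disconnects. It is a bridge.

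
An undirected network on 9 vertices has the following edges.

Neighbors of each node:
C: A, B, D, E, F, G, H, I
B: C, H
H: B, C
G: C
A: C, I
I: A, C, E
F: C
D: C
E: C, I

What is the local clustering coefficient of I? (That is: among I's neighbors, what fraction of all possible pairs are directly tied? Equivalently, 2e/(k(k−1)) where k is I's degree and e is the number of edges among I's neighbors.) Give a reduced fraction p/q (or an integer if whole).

I's neighbors: A, C, and E (k = 3).
Possible neighbor pairs: C(3,2) = 3. Edges among them: A–C, C–E → e = 2.
Clustering(I) = 2/3.

2/3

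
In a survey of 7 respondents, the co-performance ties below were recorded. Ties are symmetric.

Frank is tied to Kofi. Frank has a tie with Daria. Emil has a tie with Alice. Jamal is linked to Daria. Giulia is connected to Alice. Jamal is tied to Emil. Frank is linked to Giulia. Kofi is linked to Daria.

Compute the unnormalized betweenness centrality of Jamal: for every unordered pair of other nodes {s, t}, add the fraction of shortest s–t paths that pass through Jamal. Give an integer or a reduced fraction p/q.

Pairs whose geodesics pass through Jamal — Alice–Daria: 1/2; Frank–Emil: 1/2; Kofi–Emil: 1; Daria–Emil: 1.
All other pairs contribute 0.
Summing the contributions gives betweenness(Jamal) = 3.

3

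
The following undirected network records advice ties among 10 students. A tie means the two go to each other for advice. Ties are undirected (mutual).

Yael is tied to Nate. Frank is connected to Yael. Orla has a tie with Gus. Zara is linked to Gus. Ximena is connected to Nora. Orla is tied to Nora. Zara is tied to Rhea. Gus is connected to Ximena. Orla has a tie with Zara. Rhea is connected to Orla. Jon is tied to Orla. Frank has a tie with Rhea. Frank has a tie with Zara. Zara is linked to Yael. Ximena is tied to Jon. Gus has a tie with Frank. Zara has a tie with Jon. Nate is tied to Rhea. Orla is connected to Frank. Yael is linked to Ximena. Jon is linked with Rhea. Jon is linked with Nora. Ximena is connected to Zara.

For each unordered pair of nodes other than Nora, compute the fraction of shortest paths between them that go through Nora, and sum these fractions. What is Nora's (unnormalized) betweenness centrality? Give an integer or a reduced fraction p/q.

Pairs whose geodesics pass through Nora — Ximena–Orla: 1/4.
All other pairs contribute 0.
Summing the contributions gives betweenness(Nora) = 1/4.

1/4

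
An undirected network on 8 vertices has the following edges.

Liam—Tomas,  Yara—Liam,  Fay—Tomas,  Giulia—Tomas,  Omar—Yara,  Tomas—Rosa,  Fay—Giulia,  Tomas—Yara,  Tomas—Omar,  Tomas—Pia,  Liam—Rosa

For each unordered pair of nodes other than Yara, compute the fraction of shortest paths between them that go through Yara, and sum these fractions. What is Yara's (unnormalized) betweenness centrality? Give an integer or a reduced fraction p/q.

Pairs whose geodesics pass through Yara — Omar–Liam: 1/2.
All other pairs contribute 0.
Summing the contributions gives betweenness(Yara) = 1/2.

1/2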